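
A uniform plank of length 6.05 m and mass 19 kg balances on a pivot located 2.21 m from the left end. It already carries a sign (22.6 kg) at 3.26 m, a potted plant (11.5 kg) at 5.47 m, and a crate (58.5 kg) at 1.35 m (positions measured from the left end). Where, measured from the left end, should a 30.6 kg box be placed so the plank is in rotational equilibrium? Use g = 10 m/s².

Take moments about the pivot (at 2.21 m from the left end).
Beam weight: 19 × 10 = 190 N down at 3.025 m → arm 0.815 m, τ = 190 × 0.815 = 154.8 N·m clockwise.
Sign: 22.6 × 10 = 226 N down at 3.26 m → arm 1.05 m, τ = 226 × 1.05 = 237.3 N·m clockwise.
Potted plant: 11.5 × 10 = 115 N down at 5.47 m → arm 3.26 m, τ = 115 × 3.26 = 374.9 N·m clockwise.
Crate: 58.5 × 10 = 585 N down at 1.35 m → arm 0.86 m, τ = 585 × 0.86 = 503.1 N·m counterclockwise.
Net moment of existing loads = 263.9 N·m clockwise.
The box weighs 30.6 × 10 = 306 N and must supply an equal counterclockwise moment, so its lever arm about the pivot is 263.9 / 306 = 0.862 m.
That puts it at 2.21 − 0.862 = 1.35 m from the left end.

x ≈ 1.35 m from the left end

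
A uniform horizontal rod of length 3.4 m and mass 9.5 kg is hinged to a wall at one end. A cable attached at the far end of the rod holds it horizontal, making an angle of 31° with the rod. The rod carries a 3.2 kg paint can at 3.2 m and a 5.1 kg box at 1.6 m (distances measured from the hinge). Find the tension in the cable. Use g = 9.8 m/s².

Take moments about the hinge.
Beam weight: 9.5 × 9.8 = 93.1 N down at 1.7 m → arm 1.7 m, τ = 93.1 × 1.7 = 158.3 N·m clockwise.
Paint can: 3.2 × 9.8 = 31.36 N down at 3.2 m → arm 3.2 m, τ = 31.36 × 3.2 = 100.4 N·m clockwise.
Box: 5.1 × 9.8 = 49.98 N down at 1.6 m → arm 1.6 m, τ = 49.98 × 1.6 = 79.97 N·m clockwise.
Total clockwise load moment = 338.7 N·m.
The cable tension T acts at 3.4 m; only its component perpendicular to the rod, T sinθ, produces torque. sin 31° = 0.515.
For rotational equilibrium, T × 3.4 × 0.515 = 338.7, so T = 338.7 / 1.751 = 193 N.

T ≈ 193 N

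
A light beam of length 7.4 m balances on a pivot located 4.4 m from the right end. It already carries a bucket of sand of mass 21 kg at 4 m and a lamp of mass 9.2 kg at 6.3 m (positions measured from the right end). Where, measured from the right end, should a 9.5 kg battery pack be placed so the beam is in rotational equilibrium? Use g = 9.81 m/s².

x ≈ 3.44 m from the right end

Sum moments about the pivot (at 4.4 m from the right end) (the support reaction has zero arm there).
Bucket of sand: 21 × 9.81 = 206 N down at 4 m → arm 0.4 m, τ = 206 × 0.4 = 82.4 N·m clockwise.
Lamp: 9.2 × 9.81 = 90.25 N down at 6.3 m → arm 1.9 m, τ = 90.25 × 1.9 = 171.5 N·m counterclockwise.
Net moment of existing loads = 89.1 N·m counterclockwise.
The battery pack weighs 9.5 × 9.81 = 93.2 N and must supply an equal clockwise moment, so its lever arm about the pivot is 89.1 / 93.2 = 0.956 m.
That puts it at 4.4 − 0.956 = 3.44 m from the right end.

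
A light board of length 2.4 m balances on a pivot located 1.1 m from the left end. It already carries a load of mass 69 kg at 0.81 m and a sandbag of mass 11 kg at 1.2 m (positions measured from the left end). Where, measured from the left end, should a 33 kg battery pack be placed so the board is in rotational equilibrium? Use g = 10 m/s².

x ≈ 1.67 m from the left end

Take moments about the pivot (at 1.1 m from the left end).
Load: 69 × 10 = 690 N down at 0.81 m → arm 0.29 m, τ = 690 × 0.29 = 200.1 N·m counterclockwise.
Sandbag: 11 × 10 = 110 N down at 1.2 m → arm 0.1 m, τ = 110 × 0.1 = 11 N·m clockwise.
Net moment of existing loads = 189.1 N·m counterclockwise.
The battery pack weighs 33 × 10 = 330 N and must supply an equal clockwise moment, so its lever arm about the pivot is 189.1 / 330 = 0.573 m.
That puts it at 1.1 + 0.573 = 1.67 m from the left end.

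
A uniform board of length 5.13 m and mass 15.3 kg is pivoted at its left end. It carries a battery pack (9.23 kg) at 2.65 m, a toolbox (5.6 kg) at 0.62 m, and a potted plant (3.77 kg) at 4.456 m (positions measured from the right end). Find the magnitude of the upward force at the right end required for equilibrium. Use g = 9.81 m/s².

About the left end:
Beam weight: 15.3 × 9.81 = 150.1 N down at 2.565 m → arm 2.565 m, τ = 150.1 × 2.565 = 385 N·m clockwise.
Battery pack: 9.23 × 9.81 = 90.55 N down at 2.65 m → arm 2.48 m, τ = 90.55 × 2.48 = 224.6 N·m clockwise.
Toolbox: 5.6 × 9.81 = 54.94 N down at 0.62 m → arm 4.51 m, τ = 54.94 × 4.51 = 247.8 N·m clockwise.
Potted plant: 3.77 × 9.81 = 36.98 N down at 4.456 m → arm 0.674 m, τ = 36.98 × 0.674 = 24.92 N·m clockwise.
Net moment of the loads = 882.3 N·m clockwise.
The upward force F acts at the right end, arm 5.13 m, giving F × 5.13 counterclockwise.
Setting net torque to zero: F × 5.13 = 882.3 → F = 882.3 / 5.13 = 172 N.

F ≈ 172 N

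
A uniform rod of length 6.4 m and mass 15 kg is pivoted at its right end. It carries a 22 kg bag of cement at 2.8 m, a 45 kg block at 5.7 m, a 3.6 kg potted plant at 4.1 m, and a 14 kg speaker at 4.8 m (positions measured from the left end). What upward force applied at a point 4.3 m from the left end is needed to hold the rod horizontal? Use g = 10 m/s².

Sum moments about the right end (the unknown pivot reaction has zero arm there).
Beam weight: 15 × 10 = 150 N down at 3.2 m → arm 3.2 m, τ = 150 × 3.2 = 480 N·m counterclockwise.
Bag of cement: 22 × 10 = 220 N down at 2.8 m → arm 3.6 m, τ = 220 × 3.6 = 792 N·m counterclockwise.
Block: 45 × 10 = 450 N down at 5.7 m → arm 0.7 m, τ = 450 × 0.7 = 315 N·m counterclockwise.
Potted plant: 3.6 × 10 = 36 N down at 4.1 m → arm 2.3 m, τ = 36 × 2.3 = 82.8 N·m counterclockwise.
Speaker: 14 × 10 = 140 N down at 4.8 m → arm 1.6 m, τ = 140 × 1.6 = 224 N·m counterclockwise.
Net moment of the loads = 1894 N·m counterclockwise.
The upward force F acts at a point 4.3 m from the left end, arm 2.1 m, giving F × 2.1 clockwise.
Στ = 0 ⇒ F × 2.1 = 1894 ⇒ F = 1894 / 2.1 = 902 N.

F ≈ 902 N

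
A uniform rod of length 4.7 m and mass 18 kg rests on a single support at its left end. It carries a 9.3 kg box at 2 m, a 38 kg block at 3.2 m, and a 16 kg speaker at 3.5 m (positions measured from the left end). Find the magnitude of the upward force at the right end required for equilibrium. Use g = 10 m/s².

Take moments about the left end.
Beam weight: 18 × 10 = 180 N down at 2.35 m → arm 2.35 m, τ = 180 × 2.35 = 423 N·m clockwise.
Box: 9.3 × 10 = 93 N down at 2 m → arm 2 m, τ = 93 × 2 = 186 N·m clockwise.
Block: 38 × 10 = 380 N down at 3.2 m → arm 3.2 m, τ = 380 × 3.2 = 1216 N·m clockwise.
Speaker: 16 × 10 = 160 N down at 3.5 m → arm 3.5 m, τ = 160 × 3.5 = 560 N·m clockwise.
Net moment of the loads = 2385 N·m clockwise.
The upward force F acts at the right end, arm 4.7 m, giving F × 4.7 counterclockwise.
For rotational equilibrium, F × 4.7 = 2385, so F = 2385 / 4.7 = 507 N.

F ≈ 507 N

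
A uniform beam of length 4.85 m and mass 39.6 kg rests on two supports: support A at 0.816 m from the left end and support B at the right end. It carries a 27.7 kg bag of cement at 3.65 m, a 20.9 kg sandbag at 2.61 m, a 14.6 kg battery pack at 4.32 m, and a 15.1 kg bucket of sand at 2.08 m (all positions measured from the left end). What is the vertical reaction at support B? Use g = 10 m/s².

R_B ≈ 620 N

Sum moments about support A (its reaction then has zero moment arm).
Beam weight: 39.6 × 10 = 396 N down at 2.425 m → arm 1.609 m, τ = 396 × 1.609 = 637.2 N·m clockwise.
Bag of cement: 27.7 × 10 = 277 N down at 3.65 m → arm 2.834 m, τ = 277 × 2.834 = 785 N·m clockwise.
Sandbag: 20.9 × 10 = 209 N down at 2.61 m → arm 1.794 m, τ = 209 × 1.794 = 374.9 N·m clockwise.
Battery pack: 14.6 × 10 = 146 N down at 4.32 m → arm 3.504 m, τ = 146 × 3.504 = 511.6 N·m clockwise.
Bucket of sand: 15.1 × 10 = 151 N down at 2.08 m → arm 1.264 m, τ = 151 × 1.264 = 190.9 N·m clockwise.
Net load moment about support A = 2500 N·m clockwise.
Reaction R at support B is upward at 4.85 m, arm 4.034 m → moment R × 4.034 counterclockwise.
Setting net torque to zero: R × 4.034 = 2500 → R = 620 N.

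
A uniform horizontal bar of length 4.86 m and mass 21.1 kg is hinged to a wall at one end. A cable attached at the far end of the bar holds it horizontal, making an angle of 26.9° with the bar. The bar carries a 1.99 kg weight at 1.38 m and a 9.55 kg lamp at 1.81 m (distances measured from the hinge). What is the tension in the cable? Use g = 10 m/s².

Take moments about the hinge.
Beam weight: 21.1 × 10 = 211 N down at 2.43 m → arm 2.43 m, τ = 211 × 2.43 = 512.7 N·m clockwise.
Weight: 1.99 × 10 = 19.9 N down at 1.38 m → arm 1.38 m, τ = 19.9 × 1.38 = 27.46 N·m clockwise.
Lamp: 9.55 × 10 = 95.5 N down at 1.81 m → arm 1.81 m, τ = 95.5 × 1.81 = 172.9 N·m clockwise.
Total clockwise load moment = 713.1 N·m.
The cable tension T acts at 4.86 m; only its component perpendicular to the bar, T sinθ, produces torque. sin 26.9° = 0.4524.
For rotational equilibrium, T × 4.86 × 0.4524 = 713.1, so T = 713.1 / 2.199 = 324 N.

T ≈ 324 N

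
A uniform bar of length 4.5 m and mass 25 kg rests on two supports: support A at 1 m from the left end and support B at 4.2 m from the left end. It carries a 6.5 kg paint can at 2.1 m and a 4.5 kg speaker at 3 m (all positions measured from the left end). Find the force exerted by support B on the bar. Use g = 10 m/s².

Choose support A as the axis so its reaction then has zero moment arm.
Beam weight: 25 × 10 = 250 N down at 2.25 m → arm 1.25 m, τ = 250 × 1.25 = 312.5 N·m clockwise.
Paint can: 6.5 × 10 = 65 N down at 2.1 m → arm 1.1 m, τ = 65 × 1.1 = 71.5 N·m clockwise.
Speaker: 4.5 × 10 = 45 N down at 3 m → arm 2 m, τ = 45 × 2 = 90 N·m clockwise.
Net load moment about support A = 474 N·m clockwise.
Reaction R at support B is upward at 4.2 m, arm 3.2 m → moment R × 3.2 counterclockwise.
Στ = 0 ⇒ R × 3.2 = 474 ⇒ R = 148 N.

R_B ≈ 148 N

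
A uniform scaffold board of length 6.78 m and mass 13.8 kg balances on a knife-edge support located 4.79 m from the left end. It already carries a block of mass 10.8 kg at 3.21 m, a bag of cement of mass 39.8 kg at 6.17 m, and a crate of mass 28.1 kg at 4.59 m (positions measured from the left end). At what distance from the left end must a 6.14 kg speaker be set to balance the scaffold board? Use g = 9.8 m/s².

x ≈ 2.69 m from the left end

Sum moments about the knife-edge support (at 4.79 m from the left end) (the support reaction has zero arm there).
Beam weight: 13.8 × 9.8 = 135.2 N down at 3.39 m → arm 1.4 m, τ = 135.2 × 1.4 = 189.3 N·m counterclockwise.
Block: 10.8 × 9.8 = 105.8 N down at 3.21 m → arm 1.58 m, τ = 105.8 × 1.58 = 167.2 N·m counterclockwise.
Bag of cement: 39.8 × 9.8 = 390 N down at 6.17 m → arm 1.38 m, τ = 390 × 1.38 = 538.2 N·m clockwise.
Crate: 28.1 × 9.8 = 275.4 N down at 4.59 m → arm 0.2 m, τ = 275.4 × 0.2 = 55.08 N·m counterclockwise.
Net moment of existing loads = 126.6 N·m clockwise.
The speaker weighs 6.14 × 9.8 = 60.17 N and must supply an equal counterclockwise moment, so its lever arm about the knife-edge support is 126.6 / 60.17 = 2.1 m.
That puts it at 4.79 − 2.1 = 2.69 m from the left end.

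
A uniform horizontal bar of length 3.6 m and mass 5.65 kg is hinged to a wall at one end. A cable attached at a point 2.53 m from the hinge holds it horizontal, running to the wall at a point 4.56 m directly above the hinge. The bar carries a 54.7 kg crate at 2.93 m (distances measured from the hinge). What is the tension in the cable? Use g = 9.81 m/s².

T ≈ 756 N

Sum moments about the hinge (the unknown hinge reaction has zero arm there).
Beam weight: 5.65 × 9.81 = 55.43 N down at 1.8 m → arm 1.8 m, τ = 55.43 × 1.8 = 99.77 N·m clockwise.
Crate: 54.7 × 9.81 = 536.6 N down at 2.93 m → arm 2.93 m, τ = 536.6 × 2.93 = 1572 N·m clockwise.
Total clockwise load moment = 1672 N·m.
The cable tension T acts at 2.53 m; only its component perpendicular to the bar, T sinθ, produces torque. sinθ = h/√(h²+d²) = 4.56/√(4.56²+2.53²) = 0.8744.
For rotational equilibrium, T × 2.53 × 0.8744 = 1672, so T = 1672 / 2.212 = 756 N.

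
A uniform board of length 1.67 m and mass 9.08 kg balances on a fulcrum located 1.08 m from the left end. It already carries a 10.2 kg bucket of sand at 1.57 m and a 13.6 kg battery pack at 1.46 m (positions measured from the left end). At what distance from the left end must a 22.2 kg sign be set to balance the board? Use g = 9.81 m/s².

x ≈ 0.722 m from the left end

Take moments about the fulcrum (at 1.08 m from the left end).
Beam weight: 9.08 × 9.81 = 89.07 N down at 0.835 m → arm 0.245 m, τ = 89.07 × 0.245 = 21.82 N·m counterclockwise.
Bucket of sand: 10.2 × 9.81 = 100.1 N down at 1.57 m → arm 0.49 m, τ = 100.1 × 0.49 = 49.05 N·m clockwise.
Battery pack: 13.6 × 9.81 = 133.4 N down at 1.46 m → arm 0.38 m, τ = 133.4 × 0.38 = 50.69 N·m clockwise.
Net moment of existing loads = 77.92 N·m clockwise.
The sign weighs 22.2 × 9.81 = 217.8 N and must supply an equal counterclockwise moment, so its lever arm about the fulcrum is 77.92 / 217.8 = 0.358 m.
That puts it at 1.08 − 0.358 = 0.722 m from the left end.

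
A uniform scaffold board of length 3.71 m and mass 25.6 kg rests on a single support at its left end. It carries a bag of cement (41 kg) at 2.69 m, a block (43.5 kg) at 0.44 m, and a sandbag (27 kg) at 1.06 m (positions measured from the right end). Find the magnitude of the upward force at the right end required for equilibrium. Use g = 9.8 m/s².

F ≈ 801 N

Choose the left end as the axis so the unknown pivot reaction has zero arm there.
Beam weight: 25.6 × 9.8 = 250.9 N down at 1.855 m → arm 1.855 m, τ = 250.9 × 1.855 = 465.4 N·m clockwise.
Bag of cement: 41 × 9.8 = 401.8 N down at 2.69 m → arm 1.02 m, τ = 401.8 × 1.02 = 409.8 N·m clockwise.
Block: 43.5 × 9.8 = 426.3 N down at 0.44 m → arm 3.27 m, τ = 426.3 × 3.27 = 1394 N·m clockwise.
Sandbag: 27 × 9.8 = 264.6 N down at 1.06 m → arm 2.65 m, τ = 264.6 × 2.65 = 701.2 N·m clockwise.
Net moment of the loads = 2970 N·m clockwise.
The upward force F acts at the right end, arm 3.71 m, giving F × 3.71 counterclockwise.
For rotational equilibrium, F × 3.71 = 2970, so F = 2970 / 3.71 = 801 N.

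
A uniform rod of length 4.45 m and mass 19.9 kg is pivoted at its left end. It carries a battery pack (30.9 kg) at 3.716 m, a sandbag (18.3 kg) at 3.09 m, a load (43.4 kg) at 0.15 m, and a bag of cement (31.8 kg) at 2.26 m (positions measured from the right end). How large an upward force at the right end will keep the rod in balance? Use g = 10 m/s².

F ≈ 782 N

About the left end:
Beam weight: 19.9 × 10 = 199 N down at 2.225 m → arm 2.225 m, τ = 199 × 2.225 = 442.8 N·m clockwise.
Battery pack: 30.9 × 10 = 309 N down at 3.716 m → arm 0.734 m, τ = 309 × 0.734 = 226.8 N·m clockwise.
Sandbag: 18.3 × 10 = 183 N down at 3.09 m → arm 1.36 m, τ = 183 × 1.36 = 248.9 N·m clockwise.
Load: 43.4 × 10 = 434 N down at 0.15 m → arm 4.3 m, τ = 434 × 4.3 = 1866 N·m clockwise.
Bag of cement: 31.8 × 10 = 318 N down at 2.26 m → arm 2.19 m, τ = 318 × 2.19 = 696.4 N·m clockwise.
Net moment of the loads = 3481 N·m clockwise.
The upward force F acts at the right end, arm 4.45 m, giving F × 4.45 counterclockwise.
Στ = 0 ⇒ F × 4.45 = 3481 ⇒ F = 3481 / 4.45 = 782 N.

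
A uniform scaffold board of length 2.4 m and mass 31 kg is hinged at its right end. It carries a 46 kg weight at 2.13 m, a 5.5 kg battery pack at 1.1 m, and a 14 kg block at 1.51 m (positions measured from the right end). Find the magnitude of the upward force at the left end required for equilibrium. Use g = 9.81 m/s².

F ≈ 664 N

Choose the right end as the axis so the unknown pivot reaction has zero arm there.
Beam weight: 31 × 9.81 = 304.1 N down at 1.2 m → arm 1.2 m, τ = 304.1 × 1.2 = 364.9 N·m counterclockwise.
Weight: 46 × 9.81 = 451.3 N down at 2.13 m → arm 2.13 m, τ = 451.3 × 2.13 = 961.3 N·m counterclockwise.
Battery pack: 5.5 × 9.81 = 53.96 N down at 1.1 m → arm 1.1 m, τ = 53.96 × 1.1 = 59.36 N·m counterclockwise.
Block: 14 × 9.81 = 137.3 N down at 1.51 m → arm 1.51 m, τ = 137.3 × 1.51 = 207.3 N·m counterclockwise.
Net moment of the loads = 1593 N·m counterclockwise.
The upward force F acts at the left end, arm 2.4 m, giving F × 2.4 clockwise.
Setting net torque to zero: F × 2.4 = 1593 → F = 1593 / 2.4 = 664 N.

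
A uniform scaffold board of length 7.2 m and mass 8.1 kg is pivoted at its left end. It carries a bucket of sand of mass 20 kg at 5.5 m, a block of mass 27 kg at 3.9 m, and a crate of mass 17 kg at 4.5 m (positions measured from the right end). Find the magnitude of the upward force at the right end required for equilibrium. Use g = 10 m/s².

Choose the left end as the axis so the unknown pivot reaction has zero arm there.
Beam weight: 8.1 × 10 = 81 N down at 3.6 m → arm 3.6 m, τ = 81 × 3.6 = 291.6 N·m clockwise.
Bucket of sand: 20 × 10 = 200 N down at 5.5 m → arm 1.7 m, τ = 200 × 1.7 = 340 N·m clockwise.
Block: 27 × 10 = 270 N down at 3.9 m → arm 3.3 m, τ = 270 × 3.3 = 891 N·m clockwise.
Crate: 17 × 10 = 170 N down at 4.5 m → arm 2.7 m, τ = 170 × 2.7 = 459 N·m clockwise.
Net moment of the loads = 1982 N·m clockwise.
The upward force F acts at the right end, arm 7.2 m, giving F × 7.2 counterclockwise.
Setting net torque to zero: F × 7.2 = 1982 → F = 1982 / 7.2 = 275 N.

F ≈ 275 N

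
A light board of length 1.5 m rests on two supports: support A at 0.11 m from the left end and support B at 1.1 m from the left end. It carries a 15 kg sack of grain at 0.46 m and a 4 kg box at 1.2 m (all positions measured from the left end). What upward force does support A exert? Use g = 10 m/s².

R_A ≈ 92.9 N

About support B:
Sack of grain: 15 × 10 = 150 N down at 0.46 m → arm 0.64 m, τ = 150 × 0.64 = 96 N·m counterclockwise.
Box: 4 × 10 = 40 N down at 1.2 m → arm 0.1 m, τ = 40 × 0.1 = 4 N·m clockwise.
Net load moment about support B = 92 N·m counterclockwise.
Reaction R at support A is upward at 0.11 m, arm 0.99 m → moment R × 0.99 clockwise.
Στ = 0 ⇒ R × 0.99 = 92 ⇒ R = 92.9 N.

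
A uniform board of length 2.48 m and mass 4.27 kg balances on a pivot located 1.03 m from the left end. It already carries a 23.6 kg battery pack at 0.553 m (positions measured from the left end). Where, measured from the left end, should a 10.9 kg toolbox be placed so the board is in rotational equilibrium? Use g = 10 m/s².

x ≈ 1.98 m from the left end

Choose the pivot (at 1.03 m from the left end) as the axis so the support reaction has zero arm there.
Beam weight: 4.27 × 10 = 42.7 N down at 1.24 m → arm 0.21 m, τ = 42.7 × 0.21 = 8.967 N·m clockwise.
Battery pack: 23.6 × 10 = 236 N down at 0.553 m → arm 0.477 m, τ = 236 × 0.477 = 112.6 N·m counterclockwise.
Net moment of existing loads = 103.6 N·m counterclockwise.
The toolbox weighs 10.9 × 10 = 109 N and must supply an equal clockwise moment, so its lever arm about the pivot is 103.6 / 109 = 0.95 m.
That puts it at 1.03 + 0.95 = 1.98 m from the left end.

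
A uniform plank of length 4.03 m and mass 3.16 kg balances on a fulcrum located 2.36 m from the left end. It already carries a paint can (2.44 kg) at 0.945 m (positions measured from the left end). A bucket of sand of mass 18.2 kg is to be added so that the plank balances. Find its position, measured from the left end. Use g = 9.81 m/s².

About the fulcrum (at 2.36 m from the left end):
Beam weight: 3.16 × 9.81 = 31 N down at 2.015 m → arm 0.345 m, τ = 31 × 0.345 = 10.69 N·m counterclockwise.
Paint can: 2.44 × 9.81 = 23.94 N down at 0.945 m → arm 1.415 m, τ = 23.94 × 1.415 = 33.88 N·m counterclockwise.
Net moment of existing loads = 44.57 N·m counterclockwise.
The bucket of sand weighs 18.2 × 9.81 = 178.5 N and must supply an equal clockwise moment, so its lever arm about the fulcrum is 44.57 / 178.5 = 0.25 m.
That puts it at 2.36 + 0.25 = 2.61 m from the left end.

x ≈ 2.61 m from the left end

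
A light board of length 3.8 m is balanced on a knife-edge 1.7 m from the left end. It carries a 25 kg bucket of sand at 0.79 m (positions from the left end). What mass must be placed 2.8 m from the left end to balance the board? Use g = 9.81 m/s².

m ≈ 20.7 kg

Sum moments about the knife-edge (at 1.7 m from the left end) (the support reaction has zero arm there).
Bucket of sand: 25 × 9.81 = 245.2 N down at 0.79 m → arm 0.91 m, τ = 245.2 × 0.91 = 223.1 N·m counterclockwise.
Net moment of known loads = 223.1 N·m counterclockwise.
An unknown mass m at 2.8 m has arm 1.1 m; its moment is m·g·1.1 clockwise.
Setting net torque to zero: m × 9.81 × 1.1 = 223.1 → m = 223.1 / (9.81 × 1.1) = 20.7 kg.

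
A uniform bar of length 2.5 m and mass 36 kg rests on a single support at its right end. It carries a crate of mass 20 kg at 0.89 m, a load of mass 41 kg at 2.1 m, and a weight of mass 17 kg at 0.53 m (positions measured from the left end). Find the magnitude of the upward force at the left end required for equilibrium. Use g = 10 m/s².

Choose the right end as the axis so the unknown pivot reaction has zero arm there.
Beam weight: 36 × 10 = 360 N down at 1.25 m → arm 1.25 m, τ = 360 × 1.25 = 450 N·m counterclockwise.
Crate: 20 × 10 = 200 N down at 0.89 m → arm 1.61 m, τ = 200 × 1.61 = 322 N·m counterclockwise.
Load: 41 × 10 = 410 N down at 2.1 m → arm 0.4 m, τ = 410 × 0.4 = 164 N·m counterclockwise.
Weight: 17 × 10 = 170 N down at 0.53 m → arm 1.97 m, τ = 170 × 1.97 = 334.9 N·m counterclockwise.
Net moment of the loads = 1271 N·m counterclockwise.
The upward force F acts at the left end, arm 2.5 m, giving F × 2.5 clockwise.
Balancing moments: F × 2.5 = 1271, giving F = 1271 / 2.5 = 508 N.

F ≈ 508 N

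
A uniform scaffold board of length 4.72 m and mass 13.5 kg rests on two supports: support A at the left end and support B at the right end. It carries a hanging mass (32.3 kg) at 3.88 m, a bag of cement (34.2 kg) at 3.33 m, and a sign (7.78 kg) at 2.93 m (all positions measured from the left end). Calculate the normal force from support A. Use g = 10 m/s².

About support B:
Beam weight: 13.5 × 10 = 135 N down at 2.36 m → arm 2.36 m, τ = 135 × 2.36 = 318.6 N·m counterclockwise.
Hanging mass: 32.3 × 10 = 323 N down at 3.88 m → arm 0.84 m, τ = 323 × 0.84 = 271.3 N·m counterclockwise.
Bag of cement: 34.2 × 10 = 342 N down at 3.33 m → arm 1.39 m, τ = 342 × 1.39 = 475.4 N·m counterclockwise.
Sign: 7.78 × 10 = 77.8 N down at 2.93 m → arm 1.79 m, τ = 77.8 × 1.79 = 139.3 N·m counterclockwise.
Net load moment about support B = 1205 N·m counterclockwise.
Reaction R at support A is upward at 0 m, arm 4.72 m → moment R × 4.72 clockwise.
Balancing moments: R × 4.72 = 1205, giving R = 255 N.

R_A ≈ 255 N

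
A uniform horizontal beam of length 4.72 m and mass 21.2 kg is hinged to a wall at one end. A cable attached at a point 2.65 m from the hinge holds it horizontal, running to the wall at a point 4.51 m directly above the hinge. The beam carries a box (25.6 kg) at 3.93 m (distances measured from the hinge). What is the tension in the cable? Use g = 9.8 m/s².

About the hinge:
Beam weight: 21.2 × 9.8 = 207.8 N down at 2.36 m → arm 2.36 m, τ = 207.8 × 2.36 = 490.4 N·m clockwise.
Box: 25.6 × 9.8 = 250.9 N down at 3.93 m → arm 3.93 m, τ = 250.9 × 3.93 = 986 N·m clockwise.
Total clockwise load moment = 1476 N·m.
The cable tension T acts at 2.65 m; only its component perpendicular to the beam, T sinθ, produces torque. sinθ = h/√(h²+d²) = 4.51/√(4.51²+2.65²) = 0.8622.
For rotational equilibrium, T × 2.65 × 0.8622 = 1476, so T = 1476 / 2.285 = 646 N.

T ≈ 646 N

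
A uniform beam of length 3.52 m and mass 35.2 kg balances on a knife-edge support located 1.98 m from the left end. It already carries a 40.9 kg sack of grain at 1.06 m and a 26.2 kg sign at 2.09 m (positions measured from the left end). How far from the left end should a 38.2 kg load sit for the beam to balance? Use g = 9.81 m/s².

x ≈ 3.09 m from the left end

Choose the knife-edge support (at 1.98 m from the left end) as the axis so the support reaction has zero arm there.
Beam weight: 35.2 × 9.81 = 345.3 N down at 1.76 m → arm 0.22 m, τ = 345.3 × 0.22 = 75.97 N·m counterclockwise.
Sack of grain: 40.9 × 9.81 = 401.2 N down at 1.06 m → arm 0.92 m, τ = 401.2 × 0.92 = 369.1 N·m counterclockwise.
Sign: 26.2 × 9.81 = 257 N down at 2.09 m → arm 0.11 m, τ = 257 × 0.11 = 28.27 N·m clockwise.
Net moment of existing loads = 416.8 N·m counterclockwise.
The load weighs 38.2 × 9.81 = 374.7 N and must supply an equal clockwise moment, so its lever arm about the knife-edge support is 416.8 / 374.7 = 1.11 m.
That puts it at 1.98 + 1.11 = 3.09 m from the left end.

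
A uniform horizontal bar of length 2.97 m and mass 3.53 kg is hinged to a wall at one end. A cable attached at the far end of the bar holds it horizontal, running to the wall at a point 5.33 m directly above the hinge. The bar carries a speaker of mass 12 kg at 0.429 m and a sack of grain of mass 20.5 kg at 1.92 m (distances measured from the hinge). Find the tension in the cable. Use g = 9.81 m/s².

Taking torques about the hinge:
Beam weight: 3.53 × 9.81 = 34.63 N down at 1.485 m → arm 1.485 m, τ = 34.63 × 1.485 = 51.43 N·m clockwise.
Speaker: 12 × 9.81 = 117.7 N down at 0.429 m → arm 0.429 m, τ = 117.7 × 0.429 = 50.49 N·m clockwise.
Sack of grain: 20.5 × 9.81 = 201.1 N down at 1.92 m → arm 1.92 m, τ = 201.1 × 1.92 = 386.1 N·m clockwise.
Total clockwise load moment = 488 N·m.
The cable tension T acts at 2.97 m; only its component perpendicular to the bar, T sinθ, produces torque. sinθ = h/√(h²+d²) = 5.33/√(5.33²+2.97²) = 0.8735.
Setting net torque to zero: T × 2.97 × 0.8735 = 488 → T = 488 / 2.594 = 188 N.

T ≈ 188 N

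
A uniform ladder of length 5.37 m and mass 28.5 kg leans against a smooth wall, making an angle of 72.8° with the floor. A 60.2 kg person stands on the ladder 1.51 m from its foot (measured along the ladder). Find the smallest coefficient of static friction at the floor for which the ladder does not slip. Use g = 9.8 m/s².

μ_min ≈ 0.109

Take moments about the foot of the ladder.
Ladder weight 28.5×9.8 = 279.3 N acts at 2.685 m along the ladder; its horizontal arm is 2.685·cos72.8° = 0.794 m → τ = 221.8 N·m clockwise.
Person: 60.2×9.8 = 590 N at 1.51 m → arm 0.4465 m → τ = 263.4 N·m clockwise.
Wall normal N acts horizontally at the top; its moment arm is the height L sinθ = 5.37·sin72.8° = 5.13 m, counterclockwise.
Στ = 0 ⇒ N × 5.13 = 485.2 ⇒ N = 94.58 N.
ΣFx = 0 ⇒ f = N_wall = 94.58 N. ΣFy = 0 ⇒ N_floor = 869.3 N.
μ_min = f / N_floor = 94.58 / 869.3 = 0.109.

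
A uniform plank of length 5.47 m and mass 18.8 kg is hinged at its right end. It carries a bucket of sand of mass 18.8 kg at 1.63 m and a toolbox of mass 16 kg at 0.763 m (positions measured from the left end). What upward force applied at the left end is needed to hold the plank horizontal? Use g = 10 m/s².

Choose the right end as the axis so the unknown pivot reaction has zero arm there.
Beam weight: 18.8 × 10 = 188 N down at 2.735 m → arm 2.735 m, τ = 188 × 2.735 = 514.2 N·m counterclockwise.
Bucket of sand: 18.8 × 10 = 188 N down at 1.63 m → arm 3.84 m, τ = 188 × 3.84 = 721.9 N·m counterclockwise.
Toolbox: 16 × 10 = 160 N down at 0.763 m → arm 4.707 m, τ = 160 × 4.707 = 753.1 N·m counterclockwise.
Net moment of the loads = 1989 N·m counterclockwise.
The upward force F acts at the left end, arm 5.47 m, giving F × 5.47 clockwise.
Setting net torque to zero: F × 5.47 = 1989 → F = 1989 / 5.47 = 364 N.

F ≈ 364 N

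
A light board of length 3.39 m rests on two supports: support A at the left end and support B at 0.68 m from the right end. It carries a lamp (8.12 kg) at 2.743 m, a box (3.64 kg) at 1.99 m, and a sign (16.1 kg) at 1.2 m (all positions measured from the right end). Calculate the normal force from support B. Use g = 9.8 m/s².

R_B ≈ 165 N

Take moments about support A.
Lamp: 8.12 × 9.8 = 79.58 N down at 2.743 m → arm 0.647 m, τ = 79.58 × 0.647 = 51.49 N·m clockwise.
Box: 3.64 × 9.8 = 35.67 N down at 1.99 m → arm 1.4 m, τ = 35.67 × 1.4 = 49.94 N·m clockwise.
Sign: 16.1 × 9.8 = 157.8 N down at 1.2 m → arm 2.19 m, τ = 157.8 × 2.19 = 345.6 N·m clockwise.
Net load moment about support A = 447 N·m clockwise.
Reaction R at support B is upward at 0.68 m, arm 2.71 m → moment R × 2.71 counterclockwise.
Στ = 0 ⇒ R × 2.71 = 447 ⇒ R = 165 N.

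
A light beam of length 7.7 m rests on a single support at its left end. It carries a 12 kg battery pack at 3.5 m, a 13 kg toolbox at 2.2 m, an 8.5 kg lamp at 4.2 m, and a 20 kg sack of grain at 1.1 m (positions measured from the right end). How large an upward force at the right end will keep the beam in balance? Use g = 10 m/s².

Taking torques about the left end:
Battery pack: 12 × 10 = 120 N down at 3.5 m → arm 4.2 m, τ = 120 × 4.2 = 504 N·m clockwise.
Toolbox: 13 × 10 = 130 N down at 2.2 m → arm 5.5 m, τ = 130 × 5.5 = 715 N·m clockwise.
Lamp: 8.5 × 10 = 85 N down at 4.2 m → arm 3.5 m, τ = 85 × 3.5 = 297.5 N·m clockwise.
Sack of grain: 20 × 10 = 200 N down at 1.1 m → arm 6.6 m, τ = 200 × 6.6 = 1320 N·m clockwise.
Net moment of the loads = 2836 N·m clockwise.
The upward force F acts at the right end, arm 7.7 m, giving F × 7.7 counterclockwise.
Στ = 0 ⇒ F × 7.7 = 2836 ⇒ F = 2836 / 7.7 = 368 N.

F ≈ 368 N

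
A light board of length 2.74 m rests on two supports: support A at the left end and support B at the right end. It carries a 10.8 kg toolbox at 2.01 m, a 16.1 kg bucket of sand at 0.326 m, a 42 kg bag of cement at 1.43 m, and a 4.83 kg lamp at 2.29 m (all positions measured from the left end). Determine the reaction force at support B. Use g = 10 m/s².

R_B ≈ 358 N

Take moments about support A.
Toolbox: 10.8 × 10 = 108 N down at 2.01 m → arm 2.01 m, τ = 108 × 2.01 = 217.1 N·m clockwise.
Bucket of sand: 16.1 × 10 = 161 N down at 0.326 m → arm 0.326 m, τ = 161 × 0.326 = 52.49 N·m clockwise.
Bag of cement: 42 × 10 = 420 N down at 1.43 m → arm 1.43 m, τ = 420 × 1.43 = 600.6 N·m clockwise.
Lamp: 4.83 × 10 = 48.3 N down at 2.29 m → arm 2.29 m, τ = 48.3 × 2.29 = 110.6 N·m clockwise.
Net load moment about support A = 980.8 N·m clockwise.
Reaction R at support B is upward at 2.74 m, arm 2.74 m → moment R × 2.74 counterclockwise.
Balancing moments: R × 2.74 = 980.8, giving R = 358 N.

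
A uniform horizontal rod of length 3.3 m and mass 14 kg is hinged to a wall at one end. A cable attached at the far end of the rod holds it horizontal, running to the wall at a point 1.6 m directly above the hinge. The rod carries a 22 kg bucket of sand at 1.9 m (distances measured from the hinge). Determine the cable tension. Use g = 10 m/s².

Choose the hinge as the axis so the unknown hinge reaction has zero arm there.
Beam weight: 14 × 10 = 140 N down at 1.65 m → arm 1.65 m, τ = 140 × 1.65 = 231 N·m clockwise.
Bucket of sand: 22 × 10 = 220 N down at 1.9 m → arm 1.9 m, τ = 220 × 1.9 = 418 N·m clockwise.
Total clockwise load moment = 649 N·m.
The cable tension T acts at 3.3 m; only its component perpendicular to the rod, T sinθ, produces torque. sinθ = h/√(h²+d²) = 1.6/√(1.6²+3.3²) = 0.4363.
For rotational equilibrium, T × 3.3 × 0.4363 = 649, so T = 649 / 1.44 = 451 N.

T ≈ 451 N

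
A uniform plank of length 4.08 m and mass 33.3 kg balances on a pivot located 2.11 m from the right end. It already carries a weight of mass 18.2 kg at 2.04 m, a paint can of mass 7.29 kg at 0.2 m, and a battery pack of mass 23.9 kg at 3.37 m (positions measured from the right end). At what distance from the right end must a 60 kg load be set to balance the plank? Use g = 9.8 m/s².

x ≈ 1.9 m from the right end

Choose the pivot (at 2.11 m from the right end) as the axis so the support reaction has zero arm there.
Beam weight: 33.3 × 9.8 = 326.3 N down at 2.04 m → arm 0.07 m, τ = 326.3 × 0.07 = 22.84 N·m clockwise.
Weight: 18.2 × 9.8 = 178.4 N down at 2.04 m → arm 0.07 m, τ = 178.4 × 0.07 = 12.49 N·m clockwise.
Paint can: 7.29 × 9.8 = 71.44 N down at 0.2 m → arm 1.91 m, τ = 71.44 × 1.91 = 136.5 N·m clockwise.
Battery pack: 23.9 × 9.8 = 234.2 N down at 3.37 m → arm 1.26 m, τ = 234.2 × 1.26 = 295.1 N·m counterclockwise.
Net moment of existing loads = 123.3 N·m counterclockwise.
The load weighs 60 × 9.8 = 588 N and must supply an equal clockwise moment, so its lever arm about the pivot is 123.3 / 588 = 0.21 m.
That puts it at 2.11 − 0.21 = 1.9 m from the right end.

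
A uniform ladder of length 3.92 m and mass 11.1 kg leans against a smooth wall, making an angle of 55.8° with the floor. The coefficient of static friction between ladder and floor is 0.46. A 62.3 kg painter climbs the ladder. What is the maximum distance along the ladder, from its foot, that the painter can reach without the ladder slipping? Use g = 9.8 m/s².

About the foot of the ladder:
Ladder weight 11.1×9.8 = 108.8 N acts at 1.96 m along the ladder; its horizontal arm is 1.96·cos55.8° = 1.102 m → τ = 119.9 N·m clockwise.
Painter weight 62.3×9.8 = 610.5 N at distance d → arm d·cos55.8° → τ = 610.5·d·0.5621 clockwise.
Wall normal N at the top has arm L sinθ = 3.242 m counterclockwise, so Στ = 0 gives N·3.242 = 119.9 + 343.2·d.
ΣFy = 0 ⇒ N_floor = 719.3 N, so the maximum friction is μ_s·N_floor = 0.46×719.3 = 330.9 N. ΣFx = 0 ⇒ N_wall = f, so at the slipping point N = 330.9 N.
Substituting: 330.9×3.242 = 119.9 + 343.2·d ⇒ d = (1073 − 119.9) / 343.2 = 2.78 m.

d ≈ 2.78 m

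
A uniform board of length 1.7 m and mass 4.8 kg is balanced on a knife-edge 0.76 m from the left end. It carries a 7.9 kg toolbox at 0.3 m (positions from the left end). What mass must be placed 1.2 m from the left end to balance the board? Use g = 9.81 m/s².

About the knife-edge (at 0.76 m from the left end):
Beam weight: 4.8 × 9.81 = 47.09 N down at 0.85 m → arm 0.09 m, τ = 47.09 × 0.09 = 4.238 N·m clockwise.
Toolbox: 7.9 × 9.81 = 77.5 N down at 0.3 m → arm 0.46 m, τ = 77.5 × 0.46 = 35.65 N·m counterclockwise.
Net moment of known loads = 31.41 N·m counterclockwise.
An unknown mass m at 1.2 m has arm 0.44 m; its moment is m·g·0.44 clockwise.
Balancing moments: m × 9.81 × 0.44 = 31.41, giving m = 31.41 / (9.81 × 0.44) = 7.28 kg.

m ≈ 7.28 kg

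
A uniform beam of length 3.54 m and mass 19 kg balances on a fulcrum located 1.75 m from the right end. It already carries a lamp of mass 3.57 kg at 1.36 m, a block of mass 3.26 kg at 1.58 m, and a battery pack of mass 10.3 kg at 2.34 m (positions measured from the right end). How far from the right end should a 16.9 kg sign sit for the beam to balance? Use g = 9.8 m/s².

Sum moments about the fulcrum (at 1.75 m from the right end) (the support reaction has zero arm there).
Beam weight: 19 × 9.8 = 186.2 N down at 1.77 m → arm 0.02 m, τ = 186.2 × 0.02 = 3.724 N·m counterclockwise.
Lamp: 3.57 × 9.8 = 34.99 N down at 1.36 m → arm 0.39 m, τ = 34.99 × 0.39 = 13.65 N·m clockwise.
Block: 3.26 × 9.8 = 31.95 N down at 1.58 m → arm 0.17 m, τ = 31.95 × 0.17 = 5.432 N·m clockwise.
Battery pack: 10.3 × 9.8 = 100.9 N down at 2.34 m → arm 0.59 m, τ = 100.9 × 0.59 = 59.53 N·m counterclockwise.
Net moment of existing loads = 44.17 N·m counterclockwise.
The sign weighs 16.9 × 9.8 = 165.6 N and must supply an equal clockwise moment, so its lever arm about the fulcrum is 44.17 / 165.6 = 0.267 m.
That puts it at 1.75 − 0.267 = 1.48 m from the right end.

x ≈ 1.48 m from the right end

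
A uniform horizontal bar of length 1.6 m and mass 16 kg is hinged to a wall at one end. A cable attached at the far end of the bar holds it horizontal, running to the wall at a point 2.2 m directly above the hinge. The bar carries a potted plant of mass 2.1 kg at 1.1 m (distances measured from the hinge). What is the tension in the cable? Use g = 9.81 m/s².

T ≈ 115 N

Choose the hinge as the axis so the unknown hinge reaction has zero arm there.
Beam weight: 16 × 9.81 = 157 N down at 0.8 m → arm 0.8 m, τ = 157 × 0.8 = 125.6 N·m clockwise.
Potted plant: 2.1 × 9.81 = 20.6 N down at 1.1 m → arm 1.1 m, τ = 20.6 × 1.1 = 22.66 N·m clockwise.
Total clockwise load moment = 148.3 N·m.
The cable tension T acts at 1.6 m; only its component perpendicular to the bar, T sinθ, produces torque. sinθ = h/√(h²+d²) = 2.2/√(2.2²+1.6²) = 0.8087.
For rotational equilibrium, T × 1.6 × 0.8087 = 148.3, so T = 148.3 / 1.294 = 115 N.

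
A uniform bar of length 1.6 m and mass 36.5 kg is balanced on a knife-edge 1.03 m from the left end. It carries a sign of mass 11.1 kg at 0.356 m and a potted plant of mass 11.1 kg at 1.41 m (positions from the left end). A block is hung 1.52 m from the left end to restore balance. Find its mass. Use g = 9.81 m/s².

m ≈ 23.8 kg

Sum moments about the knife-edge (at 1.03 m from the left end) (the support reaction has zero arm there).
Beam weight: 36.5 × 9.81 = 358.1 N down at 0.8 m → arm 0.23 m, τ = 358.1 × 0.23 = 82.36 N·m counterclockwise.
Sign: 11.1 × 9.81 = 108.9 N down at 0.356 m → arm 0.674 m, τ = 108.9 × 0.674 = 73.4 N·m counterclockwise.
Potted plant: 11.1 × 9.81 = 108.9 N down at 1.41 m → arm 0.38 m, τ = 108.9 × 0.38 = 41.38 N·m clockwise.
Net moment of known loads = 114.4 N·m counterclockwise.
An unknown mass m at 1.52 m has arm 0.49 m; its moment is m·g·0.49 clockwise.
Setting net torque to zero: m × 9.81 × 0.49 = 114.4 → m = 114.4 / (9.81 × 0.49) = 23.8 kg.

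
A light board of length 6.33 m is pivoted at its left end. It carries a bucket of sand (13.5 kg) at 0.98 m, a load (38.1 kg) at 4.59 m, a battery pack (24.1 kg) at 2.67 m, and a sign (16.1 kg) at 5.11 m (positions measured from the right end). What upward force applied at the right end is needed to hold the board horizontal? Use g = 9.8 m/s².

Sum moments about the left end (the unknown pivot reaction has zero arm there).
Bucket of sand: 13.5 × 9.8 = 132.3 N down at 0.98 m → arm 5.35 m, τ = 132.3 × 5.35 = 707.8 N·m clockwise.
Load: 38.1 × 9.8 = 373.4 N down at 4.59 m → arm 1.74 m, τ = 373.4 × 1.74 = 649.7 N·m clockwise.
Battery pack: 24.1 × 9.8 = 236.2 N down at 2.67 m → arm 3.66 m, τ = 236.2 × 3.66 = 864.5 N·m clockwise.
Sign: 16.1 × 9.8 = 157.8 N down at 5.11 m → arm 1.22 m, τ = 157.8 × 1.22 = 192.5 N·m clockwise.
Net moment of the loads = 2414 N·m clockwise.
The upward force F acts at the right end, arm 6.33 m, giving F × 6.33 counterclockwise.
For rotational equilibrium, F × 6.33 = 2414, so F = 2414 / 6.33 = 381 N.

F ≈ 381 N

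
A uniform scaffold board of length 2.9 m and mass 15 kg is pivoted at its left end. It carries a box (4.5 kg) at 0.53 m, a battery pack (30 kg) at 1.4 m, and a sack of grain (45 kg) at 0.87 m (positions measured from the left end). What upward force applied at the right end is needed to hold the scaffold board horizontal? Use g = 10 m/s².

F ≈ 363 N

Choose the left end as the axis so the unknown pivot reaction has zero arm there.
Beam weight: 15 × 10 = 150 N down at 1.45 m → arm 1.45 m, τ = 150 × 1.45 = 217.5 N·m clockwise.
Box: 4.5 × 10 = 45 N down at 0.53 m → arm 0.53 m, τ = 45 × 0.53 = 23.85 N·m clockwise.
Battery pack: 30 × 10 = 300 N down at 1.4 m → arm 1.4 m, τ = 300 × 1.4 = 420 N·m clockwise.
Sack of grain: 45 × 10 = 450 N down at 0.87 m → arm 0.87 m, τ = 450 × 0.87 = 391.5 N·m clockwise.
Net moment of the loads = 1053 N·m clockwise.
The upward force F acts at the right end, arm 2.9 m, giving F × 2.9 counterclockwise.
For rotational equilibrium, F × 2.9 = 1053, so F = 1053 / 2.9 = 363 N.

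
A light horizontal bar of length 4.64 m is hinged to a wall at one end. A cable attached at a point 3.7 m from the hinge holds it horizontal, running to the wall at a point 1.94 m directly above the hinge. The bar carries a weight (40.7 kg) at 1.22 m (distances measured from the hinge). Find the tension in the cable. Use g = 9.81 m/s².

Sum moments about the hinge (the unknown hinge reaction has zero arm there).
Weight: 40.7 × 9.81 = 399.3 N down at 1.22 m → arm 1.22 m, τ = 399.3 × 1.22 = 487.1 N·m clockwise.
Total clockwise load moment = 487.1 N·m.
The cable tension T acts at 3.7 m; only its component perpendicular to the bar, T sinθ, produces torque. sinθ = h/√(h²+d²) = 1.94/√(1.94²+3.7²) = 0.4644.
Setting net torque to zero: T × 3.7 × 0.4644 = 487.1 → T = 487.1 / 1.718 = 284 N.

T ≈ 284 N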